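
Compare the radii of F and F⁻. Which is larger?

F⁻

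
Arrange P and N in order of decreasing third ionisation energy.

N, P

Consider each +2 ion: P²⁺ still has 3 valence electrons; N²⁺ still has 3 valence electrons.
All are still removing valence electrons, so compare the +2 ions as you would atoms: IE_3 generally rises across a period (higher Z_eff) and falls down a group (larger shell), subject to the usual subshell exceptions.
Valence configurations: P²⁺ [Ne]3s²3p¹, N²⁺ [He]2s²2p¹.
The numbers (kJ/mol): P 2914, N 4578.
Putting it together, IE_3: P < N.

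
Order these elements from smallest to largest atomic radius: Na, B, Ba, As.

B < As < Na < Ba

B is in period 2, group 13; Na is in period 3, group 1; As is in period 4, group 15; Ba is in period 6, group 2.
Radius decreases left→right (rising Z_eff, same n) and increases top→bottom (higher n).
Neither a single period nor a single group — weigh both effects.
As > B: period and group pull opposite ways; the down-group shift dominates (121 vs 85 pm).
Na > As: the two effects oppose for this pair; the across-period effect wins (155 vs 121 pm).
Ba > Na: the two effects oppose for this pair; the down-group effect wins (196 vs 155 pm).
Tabulated atomic radius (pm): B 85, Na 155, As 121, Ba 196.
So from smallest to largest: B < As < Na < Ba.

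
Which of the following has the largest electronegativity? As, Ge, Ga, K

As

K is in period 4, group 1; Ga is in period 4, group 13; Ge is in period 4, group 14; As is in period 4, group 15.
Electronegativity increases across a period and decreases down a group, tracking effective nuclear charge and atomic size.
All lie in period 4, so electronegativity increases left to right.
The largest electronegativity among these belongs to As.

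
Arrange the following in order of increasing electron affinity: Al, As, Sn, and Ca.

Ca < Al < As < Sn

Adding an electron releases more energy for atoms nearer the top right (short of the noble gases).
These span different periods and groups, so the two trends combine.
Al > Ca: relative to Ca, both the across-period and down-group shifts push Al's electron affinity up.
As > Al: the two effects oppose for this pair; the across-period effect wins (78 vs 42 kJ/mol).
Sn > As: this pair runs against the simple trend — see the exception note.
Note the exception: Sn has a higher electron affinity than As, contrary to the simple trend — adding an electron to As's half-filled np³ subshell costs electron-pairing energy.
Approximate values (kJ/mol): Al 42, Ca 2, As 78, Sn 107.
So from lowest to highest: Ca < Al < As < Sn.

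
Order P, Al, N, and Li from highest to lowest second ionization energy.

Li > N > P > Al

After 1 electron has been removed, what remains? P⁺ still has 4 valence electrons; Al⁺ still has 2 valence electrons; N⁺ still has 4 valence electrons; Li⁺ is the bare [He] core.
Breaking into a closed-shell core is much more expensive than removing a leftover valence electron — Li has the largest IE_2 here.
Valence configurations: P⁺ [Ne]3s²3p², Al⁺ [Ne]3s², N⁺ [He]2s²2p².
Tabulated IE_2 (kJ/mol): P 1907, Al 1817, N 2856, Li 7298.
Putting it together, IE_2: Al < P < N < Li.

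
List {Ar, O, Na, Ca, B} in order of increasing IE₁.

B is in period 2, group 13; O is in period 2, group 16; Na is in period 3, group 1; Ar is in period 3, group 18; Ca is in period 4, group 2.
Removing the outermost electron gets harder across a period and easier down a group.
Neither a single period nor a single group — weigh both effects.
Ca > Na: period and group pull opposite ways; the across-period shift dominates (590 vs 496 kJ/mol).
B > Ca: both effects reinforce here, so B is clearly the higher of the two.
O > B: both are in period 2; the period trend gives O the larger value.
Ar > O: period and group pull opposite ways; the across-period shift dominates (1521 vs 1314 kJ/mol).
For reference (kJ/mol): B 801, O 1314, Na 496, Ar 1521, Ca 590.
So from lowest to highest: Na < Ca < B < O < Ar.

Na, Ca, B, O, Ar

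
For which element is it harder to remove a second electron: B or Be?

B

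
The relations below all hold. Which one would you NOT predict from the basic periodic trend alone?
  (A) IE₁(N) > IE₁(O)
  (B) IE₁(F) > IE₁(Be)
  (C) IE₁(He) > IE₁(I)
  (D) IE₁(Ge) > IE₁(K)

(A)

The general trend: IE₁ increases across a period and decreases down a group.
(A) N (period 2, group 15) vs O (period 2, group 16): the stated order contradicts the simple trend.
(B) F (period 2, group 17) vs Be (period 2, group 2): the stated order agrees with the simple trend.
(C) He (period 1, group 18) vs I (period 5, group 17): the stated order agrees with the simple trend.
(D) Ge (period 4, group 14) vs K (period 4, group 1): the stated order agrees with the simple trend.
The exception is (A): pairing an electron in O's 2p⁴ costs repulsion energy, so O ionizes more easily than half-filled N (2p³).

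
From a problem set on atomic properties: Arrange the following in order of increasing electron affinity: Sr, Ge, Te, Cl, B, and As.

B is in period 2, group 13; Cl is in period 3, group 17; Ge is in period 4, group 14; As is in period 4, group 15; Sr is in period 5, group 2; Te is in period 5, group 16.
Electron affinity generally becomes more exothermic across a period toward the halogens and less exothermic down a group.
Here both period and group differ, so the two effects have to be weighed against each other.
B > Sr: both effects reinforce here, so B is clearly the higher of the two.
As > B: the two effects oppose for this pair; the across-period effect wins (78 vs 27 kJ/mol).
Ge > As: this pair runs against the simple trend — see the exception note.
Te > Ge: the two effects oppose for this pair; the across-period effect wins (190 vs 119 kJ/mol).
Cl > Te: both effects reinforce here, so Cl is clearly the higher of the two.
Note the exception: Ge has a higher electron affinity than As, contrary to the simple trend — adding an electron to As's half-filled 4p³ is unfavourable, so Ge (4p²) has the more exothermic EA.
Tabulated electron affinity (kJ/mol): B 27, Cl 349, Ge 119, As 78, Sr 5, Te 190.
So from lowest to highest: Sr < B < As < Ge < Te < Cl.

Sr < B < As < Ge < Te < Cl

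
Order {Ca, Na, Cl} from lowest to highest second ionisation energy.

The second ionization energy removes an electron from the +1 ion. For each element: Ca⁺ still has 1 valence electron; Na⁺ is the bare [Ne] core; Cl⁺ still has 6 valence electrons.
Core electrons are held far more tightly than valence electrons, so Na tops the IE_2 order.
Valence configurations: Ca⁺ [Ar]4s¹, Cl⁺ [Ne]3s²3p⁴.
Tabulated IE_2 (kJ/mol): Ca 1145, Na 4562, Cl 2298.
Putting it together, IE_2: Ca < Cl < Na.

Ca, Cl, Na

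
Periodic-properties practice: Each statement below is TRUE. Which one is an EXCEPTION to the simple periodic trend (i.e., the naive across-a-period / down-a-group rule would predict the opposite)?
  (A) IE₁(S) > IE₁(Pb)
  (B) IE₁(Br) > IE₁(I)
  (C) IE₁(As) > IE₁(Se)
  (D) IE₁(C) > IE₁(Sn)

The general trend: IE₁ increases across a period and decreases down a group.
(A) S (period 3, group 16) vs Pb (period 6, group 14): the stated order agrees with the simple trend.
(B) Br (period 4, group 17) vs I (period 5, group 17): the stated order agrees with the simple trend.
(C) As (period 4, group 15) vs Se (period 4, group 16): the stated order contradicts the simple trend.
(D) C (period 2, group 14) vs Sn (period 5, group 14): the stated order agrees with the simple trend.
The exception is (C): Se (4p⁴) ionizes more easily than half-filled As (4p³).

(C)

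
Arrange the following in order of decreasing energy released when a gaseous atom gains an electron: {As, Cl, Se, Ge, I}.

Cl > I > Se > Ge > As

Cl is in period 3, group 17; Ge is in period 4, group 14; As is in period 4, group 15; Se is in period 4, group 16; I is in period 5, group 17.
EA tends to increase across a period and decrease down a group, though the pattern is less regular than for IE or radius.
These span different periods and groups, so the two trends combine.
Ge > As: this pair runs against the simple trend — see the exception note.
Se > Ge: both are in period 4; the period trend gives Se the larger value.
I > Se: period and group pull opposite ways; the across-period shift dominates (295 vs 195 kJ/mol).
Cl > I: Cl sits above I in group 17, so the down-group effect alone puts Cl higher.
Note the exception: Ge has a higher electron affinity than As, contrary to the simple trend — adding an electron to As's half-filled 4p³ is unfavourable, so Ge (4p²) has the more exothermic EA.
Tabulated electron affinity (kJ/mol): Cl 349, Ge 119, As 78, Se 195, I 295.
So from highest to lowest: Cl > I > Se > Ge > As.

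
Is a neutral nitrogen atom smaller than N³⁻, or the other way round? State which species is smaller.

Forming N³⁻ adds 3 electrons to N. More electron–electron repulsion in the same shell, with unchanged nuclear charge, lets the cloud expand.
An anion is larger than its parent atom: N³⁻ > N.

N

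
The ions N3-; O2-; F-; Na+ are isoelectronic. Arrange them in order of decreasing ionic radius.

All of these have 10 electrons, so size is governed by nuclear charge alone: the more protons, the stronger the pull on the same electron cloud, and the smaller the ion.
Nuclear charges: Na+ (Z=11), F- (Z=9), O2- (Z=8), N3- (Z=7).
Largest to smallest: N3- > O2- > F- > Na+.

N3- > O2- > F- > Na+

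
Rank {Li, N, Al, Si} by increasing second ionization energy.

After 1 electron has been removed, what remains? Li⁺ is the bare [He] core; N⁺ still has 4 valence electrons; Al⁺ still has 2 valence electrons; Si⁺ still has 3 valence electrons.
Pulling an electron out of a noble-gas core costs far more than removing a remaining valence electron, so Li sits at the high end of IE_2.
Valence configurations: N⁺ [He]2s²2p², Al⁺ [Ne]3s², Si⁺ [Ne]3s²3p¹.
Si⁺ loses a lone 3p electron whereas Al⁺ must break into a filled 3s² pair, so IE_2(Al) > IE_2(Si) even though Si has the higher nuclear charge.
The numbers (kJ/mol): Li 7298, N 2856, Al 1817, Si 1577.
So the second ionization energies run Si < Al < N < Li.

Si < Al < N < Li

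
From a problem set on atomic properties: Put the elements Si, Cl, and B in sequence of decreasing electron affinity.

B is in period 2, group 13; Si is in period 3, group 14; Cl is in period 3, group 17.
Adding an electron releases more energy for atoms nearer the top right (short of the noble gases).
Here both period and group differ, so the two effects have to be weighed against each other.
Si > B: period and group pull opposite ways; the across-period shift dominates (134 vs 27 kJ/mol).
Cl > Si: Cl lies to the right of Si in period 3, so the across-period effect alone puts Cl higher.
Tabulated electron affinity (kJ/mol): B 27, Si 134, Cl 349.
So from highest to lowest: Cl > Si > B.

Cl > Si > B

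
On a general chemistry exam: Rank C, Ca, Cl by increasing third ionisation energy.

Cl < C < Ca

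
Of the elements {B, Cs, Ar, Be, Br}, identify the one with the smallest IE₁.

Cs

Be is in period 2, group 2; B is in period 2, group 13; Ar is in period 3, group 18; Br is in period 4, group 17; Cs is in period 6, group 1.
IE₁ increases left→right with effective nuclear charge and decreases top→bottom as the valence shell moves farther out.
Here both period and group differ, so the two effects have to be weighed against each other.
B > Cs: relative to Cs, both the across-period and down-group shifts push B's first ionization energy up.
Be > B: this pair runs against the simple trend — see the exception note.
Br > Be: the two effects oppose for this pair; the across-period effect wins (1140 vs 900 kJ/mol).
Ar > Br: both effects reinforce here, so Ar is clearly the higher of the two.
Note the exception: Be has a higher first ionization energy than B, contrary to the simple trend — removing B's lone 2p electron is easier than breaking Be's filled 2s².
Approximate values (kJ/mol): Be 900, B 801, Ar 1521, Br 1140, Cs 376.
The smallest IE₁ among these belongs to Cs.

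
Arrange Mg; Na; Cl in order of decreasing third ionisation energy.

Mg > Na > Cl

IE_3 is the cost of taking one more electron from the +2 cation: Mg²⁺ is the bare [Ne] core; Na²⁺ is already 1 electron into the core; Cl²⁺ still has 5 valence electrons.
Core electrons are held far more tightly than valence electrons, so Na and Mg top the IE_3 order.
The numbers (kJ/mol): Mg 7733, Na 6910, Cl 3822.
Putting it together, IE_3: Cl < Na < Mg.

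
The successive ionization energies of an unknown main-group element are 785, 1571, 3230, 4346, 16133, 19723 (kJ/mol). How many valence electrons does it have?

4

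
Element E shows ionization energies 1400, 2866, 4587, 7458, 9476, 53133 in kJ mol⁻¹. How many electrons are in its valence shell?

Look for the largest jump between consecutive ionization energies: IE6/IE5 ≈ 5.6, far larger than any earlier ratio.
That jump marks the point where a core electron is being removed. So the atom has 5 valence electrons.

5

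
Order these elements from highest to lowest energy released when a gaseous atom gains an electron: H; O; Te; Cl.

H is in period 1, group 1; O is in period 2, group 16; Cl is in period 3, group 17; Te is in period 5, group 16.
Electron affinity generally becomes more exothermic across a period toward the halogens and less exothermic down a group.
Here both period and group differ, so the two effects have to be weighed against each other.
O > H: period and group pull opposite ways; the across-period shift dominates (141 vs 73 kJ/mol).
Te > O: this pair runs against the simple trend — see the exception note.
Cl > Te: both effects reinforce here, so Cl is clearly the higher of the two.
Note the exception: Te has a higher electron affinity than O, contrary to the simple trend — O's compact 2p subshell gives strong electron–electron repulsion on the added electron.
Approximate values (kJ/mol): H 73, O 141, Cl 349, Te 190.
So from highest to lowest: Cl > Te > O > H.

Cl, Te, O, H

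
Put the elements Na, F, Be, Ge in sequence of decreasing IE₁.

Be is in period 2, group 2; F is in period 2, group 17; Na is in period 3, group 1; Ge is in period 4, group 14.
IE₁ increases left→right with effective nuclear charge and decreases top→bottom as the valence shell moves farther out.
These span different periods and groups, so the two trends combine.
Ge > Na: the two effects oppose for this pair; the across-period effect wins (762 vs 496 kJ/mol).
Be > Ge: period and group pull opposite ways; the down-group shift dominates (900 vs 762 kJ/mol).
F > Be: F lies to the right of Be in period 2, so the across-period effect alone puts F higher.
Tabulated first ionization energy (kJ/mol): Be 900, F 1681, Na 496, Ge 762.
So from highest to lowest: F > Be > Ge > Na.

F > Be > Ge > Na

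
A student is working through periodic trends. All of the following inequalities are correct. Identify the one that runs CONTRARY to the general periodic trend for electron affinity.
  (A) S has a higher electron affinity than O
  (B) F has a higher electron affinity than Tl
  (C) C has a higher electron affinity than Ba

(A)

The general trend: electron affinity increases across a period and decreases down a group.
(A) S (period 3, group 16) vs O (period 2, group 16): the stated order contradicts the simple trend.
(B) F (period 2, group 17) vs Tl (period 6, group 13): the stated order agrees with the simple trend.
(C) C (period 2, group 14) vs Ba (period 6, group 2): the stated order agrees with the simple trend.
The exception is (A): the compact 2p subshell of O repels the added electron more than S's larger 3p does.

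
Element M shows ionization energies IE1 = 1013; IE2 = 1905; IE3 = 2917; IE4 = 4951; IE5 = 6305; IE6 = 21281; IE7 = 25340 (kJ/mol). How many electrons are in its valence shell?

5

Look for the largest jump between consecutive ionization energies: IE6/IE5 ≈ 3.4, far larger than any earlier ratio.
That jump marks the point where a core electron is being removed. So the atom has 5 valence electrons.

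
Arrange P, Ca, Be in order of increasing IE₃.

IE_3 is the cost of taking one more electron from the +2 cation: P²⁺ still has 3 valence electrons; Ca²⁺ is the bare [Ar] core; Be²⁺ is the bare [He] core.
Core electrons are held far more tightly than valence electrons, so Ca and Be top the IE_3 order.
Tabulated IE_3 (kJ/mol): P 2914, Ca 4912, Be 14849.
Overall IE_3 order: P < Ca < Be.

P, Ca, Be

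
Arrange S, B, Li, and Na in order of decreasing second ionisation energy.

The second ionization energy removes an electron from the +1 ion. For each element: S⁺ still has 5 valence electrons; B⁺ still has 2 valence electrons; Li⁺ is the bare [He] core; Na⁺ is the bare [Ne] core.
Pulling an electron out of a noble-gas core costs far more than removing a remaining valence electron, so Na and Li sit at the high end of IE_2.
Valence configurations: S⁺ [Ne]3s²3p³, B⁺ [He]2s².
Tabulated IE_2 (kJ/mol): S 2252, B 2427, Li 7298, Na 4562.
Putting it together, IE_2: S < B < Na < Li.

Li > Na > B > S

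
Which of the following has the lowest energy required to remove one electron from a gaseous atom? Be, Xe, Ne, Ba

Be is in period 2, group 2; Ne is in period 2, group 18; Xe is in period 5, group 18; Ba is in period 6, group 2.
Across a period the outer electron is held more tightly (higher IE₁); down a group it sits in a higher shell, more shielded, and comes off more easily.
These span different periods and groups, so the two trends combine.
Be > Ba: they share group 2; the group trend gives Be the larger value.
Xe > Be: the two effects oppose for this pair; the across-period effect wins (1170 vs 900 kJ/mol).
Ne > Xe: they share group 18; the group trend gives Ne the larger value.
Approximate values (kJ/mol): Be 900, Ne 2081, Xe 1170, Ba 503.
The lowest energy required to remove one electron from a gaseous atom among these belongs to Ba.

Ba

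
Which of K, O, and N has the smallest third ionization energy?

Consider each +2 ion: K²⁺ is already 1 electron into the core; O²⁺ still has 4 valence electrons; N²⁺ still has 3 valence electrons.
Usually core removal costs more than valence removal, but here the competition is close: a tightly held n=2 valence electron can cost more to remove than an n=3 core electron, so the actual values have to decide it.
Valence configurations: O²⁺ [He]2s²2p², N²⁺ [He]2s²2p¹.
The numbers (kJ/mol): K 4420, O 5300, N 4578.
Putting it together, IE_3: K < N < O.

K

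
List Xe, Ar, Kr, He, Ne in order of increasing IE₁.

He is in period 1, group 18; Ne is in period 2, group 18; Ar is in period 3, group 18; Kr is in period 4, group 18; Xe is in period 5, group 18.
Across a period the outer electron is held more tightly (higher IE₁); down a group it sits in a higher shell, more shielded, and comes off more easily.
All are in group 18, so first ionization energy increases up the group.
So from lowest to highest: Xe < Kr < Ar < Ne < He.

Xe < Kr < Ar < Ne < He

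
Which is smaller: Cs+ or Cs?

Cs+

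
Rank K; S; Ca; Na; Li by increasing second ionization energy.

Consider each +1 ion: K⁺ is the bare [Ar] core; S⁺ still has 5 valence electrons; Ca⁺ still has 1 valence electron; Na⁺ is the bare [Ne] core; Li⁺ is the bare [He] core.
Core electrons are held far more tightly than valence electrons, so K, Na and Li top the IE_2 order.
Valence configurations: S⁺ [Ne]3s²3p³, Ca⁺ [Ar]4s¹.
The numbers (kJ/mol): K 3052, S 2252, Ca 1145, Na 4562, Li 7298.
Hence IE_2: Ca < S < K < Na < Li.

Ca < S < K < Na < Li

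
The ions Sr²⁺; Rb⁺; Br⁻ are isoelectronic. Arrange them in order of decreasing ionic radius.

All of these have 36 electrons, so size is governed by nuclear charge alone: the more protons, the stronger the pull on the same electron cloud, and the smaller the ion.
Nuclear charges: Sr²⁺ (Z=38), Rb⁺ (Z=37), Br⁻ (Z=35).
Largest to smallest: Br⁻ > Rb⁺ > Sr²⁺.

Br⁻, Rb⁺, Sr²⁺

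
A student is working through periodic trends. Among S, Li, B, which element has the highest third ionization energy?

Li

After 2 electrons have been removed, what remains? S²⁺ still has 4 valence electrons; Li²⁺ is already 1 electron into the core; B²⁺ still has 1 valence electron.
Core electrons are held far more tightly than valence electrons, so Li tops the IE_3 order.
Valence configurations: S²⁺ [Ne]3s²3p², B²⁺ [He]2s¹.
The numbers (kJ/mol): S 3357, Li 11815, B 3660.
Overall IE_3 order: S < B < Li.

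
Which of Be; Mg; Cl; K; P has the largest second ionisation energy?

K

IE_2 is the cost of taking one more electron from the +1 cation: Be⁺ still has 1 valence electron; Mg⁺ still has 1 valence electron; Cl⁺ still has 6 valence electrons; K⁺ is the bare [Ar] core; P⁺ still has 4 valence electrons.
Pulling an electron out of a noble-gas core costs far more than removing a remaining valence electron, so K sits at the high end of IE_2.
Valence configurations: Be⁺ [He]2s¹, Mg⁺ [Ne]3s¹, Cl⁺ [Ne]3s²3p⁴, P⁺ [Ne]3s²3p².
Tabulated IE_2 (kJ/mol): Be 1757, Mg 1451, Cl 2298, K 3052, P 1907.
Putting it together, IE_2: Mg < Be < P < Cl < K.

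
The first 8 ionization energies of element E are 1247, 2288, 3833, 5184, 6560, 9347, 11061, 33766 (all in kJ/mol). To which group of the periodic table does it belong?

Group 17

Look for the largest jump between consecutive ionization energies: IE8/IE7 ≈ 3.1, far larger than any earlier ratio.
That jump marks the point where a core electron is being removed. So the atom has 7 valence electrons.
A main-group element with 7 valence electrons is in group 17.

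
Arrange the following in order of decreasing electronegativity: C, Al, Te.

C > Te > Al

C is in period 2, group 14; Al is in period 3, group 13; Te is in period 5, group 16.
Smaller atoms with higher effective nuclear charge are more electronegative.
These span different periods and groups, so the two trends combine.
Te > Al: period and group pull opposite ways; the across-period shift dominates (2.10 vs 1.61).
C > Te: period and group pull opposite ways; the down-group shift dominates (2.55 vs 2.10).
Approximate values (Pauling): C 2.55, Al 1.61, Te 2.10.
So from highest to lowest: C > Te > Al.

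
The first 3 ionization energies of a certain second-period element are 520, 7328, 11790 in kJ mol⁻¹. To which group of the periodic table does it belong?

Group 1

Look for the largest jump between consecutive ionization energies: IE2/IE1 ≈ 14.1, far larger than any earlier ratio.
That jump marks the point where a core electron is being removed. So the atom has 1 valence electron.
A main-group element with 1 valence electron is in group 1.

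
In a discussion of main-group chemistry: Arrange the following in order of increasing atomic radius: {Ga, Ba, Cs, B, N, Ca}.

N < B < Ga < Ca < Ba < Cs

B is in period 2, group 13; N is in period 2, group 15; Ca is in period 4, group 2; Ga is in period 4, group 13; Cs is in period 6, group 1; Ba is in period 6, group 2.
Moving right in a period, electrons are added to the same shell under a stronger nuclear pull, so atoms get smaller; moving down, a new shell is opened and atoms get larger.
Neither a single period nor a single group — weigh both effects.
B > N: B lies to the left of N in period 2, so the across-period effect alone puts B larger.
Ga > B: they share group 13; the group trend gives Ga the larger value.
Ca > Ga: both are in period 4; the period trend gives Ca the larger value.
Ba > Ca: they share group 2; the group trend gives Ba the larger value.
Cs > Ba: both are in period 6; the period trend gives Cs the larger value.
For reference (pm): B 85, N 71, Ca 171, Ga 124, Cs 232, Ba 196.
So from smallest to largest: N < B < Ga < Ca < Ba < Cs.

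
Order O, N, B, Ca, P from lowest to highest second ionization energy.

Consider each +1 ion: O⁺ still has 5 valence electrons; N⁺ still has 4 valence electrons; B⁺ still has 2 valence electrons; Ca⁺ still has 1 valence electron; P⁺ still has 4 valence electrons.
All are still removing valence electrons, so compare the +1 ions as you would atoms: IE_2 generally rises across a period (higher Z_eff) and falls down a group (larger shell), subject to the usual subshell exceptions.
Valence configurations: O⁺ [He]2s²2p³, N⁺ [He]2s²2p², B⁺ [He]2s², Ca⁺ [Ar]4s¹, P⁺ [Ne]3s²3p².
Tabulated IE_2 (kJ/mol): O 3388, N 2856, B 2427, Ca 1145, P 1907.
So the second ionization energies run Ca < P < B < N < O.

Ca, P, B, N, O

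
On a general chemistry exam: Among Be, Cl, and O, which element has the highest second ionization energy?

O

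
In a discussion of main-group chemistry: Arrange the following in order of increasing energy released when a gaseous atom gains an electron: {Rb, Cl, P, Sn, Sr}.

Sr < Rb < P < Sn < Cl

P is in period 3, group 15; Cl is in period 3, group 17; Rb is in period 5, group 1; Sr is in period 5, group 2; Sn is in period 5, group 14.
EA tends to increase across a period and decrease down a group, though the pattern is less regular than for IE or radius.
These span different periods and groups, so the two trends combine.
Rb > Sr: this pair runs against the simple trend — see the exception note.
P > Rb: both effects reinforce here, so P is clearly the higher of the two.
Sn > P: this pair runs against the simple trend — see the exception note.
Cl > Sn: both effects reinforce here, so Cl is clearly the higher of the two.
Note the exception: Rb has a higher electron affinity than Sr, contrary to the simple trend — adding an electron to Sr (ns²) has to open a new, higher-energy np subshell, which is unfavourable.
Note the exception: Sn has a higher electron affinity than P, contrary to the simple trend — adding an electron to P's half-filled np³ subshell costs electron-pairing energy.
For reference (kJ/mol): P 72, Cl 349, Rb 47, Sr 5, Sn 107.
So from lowest to highest: Sr < Rb < P < Sn < Cl.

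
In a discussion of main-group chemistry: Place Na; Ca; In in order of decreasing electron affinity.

Electron affinity generally becomes more exothermic across a period toward the halogens and less exothermic down a group.
A diagonal step moves right (one effect) and down (the opposite effect) at once.
In > Ca: period and group pull opposite ways; the across-period shift dominates (29 vs 2 kJ/mol).
Na > In: the two effects oppose for this pair; the down-group effect wins (53 vs 29 kJ/mol).
Approximate values (kJ/mol): Na 53, Ca 2, In 29.
So from highest to lowest: Na > In > Ca.

Na > In > Ca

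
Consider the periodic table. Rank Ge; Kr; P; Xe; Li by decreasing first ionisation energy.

First ionization energy rises across a period (greater Z_eff holds electrons more tightly) and falls down a group (valence electrons are farther from the nucleus).
Here both period and group differ, so the two effects have to be weighed against each other.
Ge > Li: the two effects oppose for this pair; the across-period effect wins (762 vs 520 kJ/mol).
P > Ge: both effects reinforce here, so P is clearly the higher of the two.
Xe > P: period and group pull opposite ways; the across-period shift dominates (1170 vs 1012 kJ/mol).
Kr > Xe: they share group 18; the group trend gives Kr the larger value.
For reference (kJ/mol): Li 520, P 1012, Ge 762, Kr 1351, Xe 1170.
So from highest to lowest: Kr > Xe > P > Ge > Li.

Kr > Xe > P > Ge > Li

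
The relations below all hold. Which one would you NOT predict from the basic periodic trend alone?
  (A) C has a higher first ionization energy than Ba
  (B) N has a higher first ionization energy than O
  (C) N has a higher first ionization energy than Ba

The general trend: first ionization energy increases across a period and decreases down a group.
(A) C (period 2, group 14) vs Ba (period 6, group 2): the stated order agrees with the simple trend.
(B) N (period 2, group 15) vs O (period 2, group 16): the stated order contradicts the simple trend.
(C) N (period 2, group 15) vs Ba (period 6, group 2): the stated order agrees with the simple trend.
The exception is (B): pairing an electron in O's 2p⁴ costs repulsion energy, so O ionizes more easily than half-filled N (2p³).

(B)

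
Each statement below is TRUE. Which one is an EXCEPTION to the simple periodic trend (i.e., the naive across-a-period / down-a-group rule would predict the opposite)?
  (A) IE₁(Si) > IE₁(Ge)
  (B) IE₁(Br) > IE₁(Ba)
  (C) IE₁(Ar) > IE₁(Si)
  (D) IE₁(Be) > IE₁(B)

The general trend: first ionisation energy increases across a period and decreases down a group.
(A) Si (period 3, group 14) vs Ge (period 4, group 14): the stated order agrees with the simple trend.
(B) Br (period 4, group 17) vs Ba (period 6, group 2): the stated order agrees with the simple trend.
(C) Ar (period 3, group 18) vs Si (period 3, group 14): the stated order agrees with the simple trend.
(D) Be (period 2, group 2) vs B (period 2, group 13): the stated order contradicts the simple trend.
The exception is (D): removing B's lone 2p electron is easier than breaking Be's filled 2s².

(D)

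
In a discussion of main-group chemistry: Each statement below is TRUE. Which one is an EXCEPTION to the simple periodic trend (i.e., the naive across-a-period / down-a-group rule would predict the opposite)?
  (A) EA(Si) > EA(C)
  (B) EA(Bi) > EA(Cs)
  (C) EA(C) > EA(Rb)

The general trend: electron affinity increases across a period and decreases down a group.
(A) Si (period 3, group 14) vs C (period 2, group 14): the stated order contradicts the simple trend.
(B) Bi (period 6, group 15) vs Cs (period 6, group 1): the stated order agrees with the simple trend.
(C) C (period 2, group 14) vs Rb (period 5, group 1): the stated order agrees with the simple trend.
The exception is (A): Si's larger, more diffuse 3p orbitals accept an added electron slightly more readily than C's compact 2p.

(A)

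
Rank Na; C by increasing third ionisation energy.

C, Na

Consider each +2 ion: Na²⁺ is already 1 electron into the core; C²⁺ still has 2 valence electrons.
Breaking into a closed-shell core is much more expensive than removing a leftover valence electron — Na has the largest IE_3 here.
Approximate IE_3 values (kJ/mol): Na 6910, C 4620.
So the third ionization energies run C < Na.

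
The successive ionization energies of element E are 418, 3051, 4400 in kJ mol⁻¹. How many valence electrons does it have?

Look for the largest jump between consecutive ionization energies: IE2/IE1 ≈ 7.3, far larger than any earlier ratio.
That jump marks the point where a core electron is being removed. So the atom has 1 valence electron.

1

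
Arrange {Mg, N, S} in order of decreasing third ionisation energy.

Mg > N > S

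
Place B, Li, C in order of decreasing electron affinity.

Atoms with high Z_eff and room in the valence shell (especially the halogens) have the most exothermic electron affinities.
All lie in period 2; the across-period trend (electron affinity increases left to right) applies, with the exception below.
Note the exception: Li has a higher electron affinity than B, contrary to the simple trend — B's ns²np¹ configuration gives only a small electron affinity — the sparsely filled np subshell binds an added electron weakly.
For reference (kJ/mol): Li 60, B 27, C 122.
So from highest to lowest: C > Li > B.

C > Li > B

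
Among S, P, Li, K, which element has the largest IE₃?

Li

Consider each +2 ion: S²⁺ still has 4 valence electrons; P²⁺ still has 3 valence electrons; Li²⁺ is already 1 electron into the core; K²⁺ is already 1 electron into the core.
Core electrons are held far more tightly than valence electrons, so K and Li top the IE_3 order.
Valence configurations: S²⁺ [Ne]3s²3p², P²⁺ [Ne]3s²3p¹.
The numbers (kJ/mol): S 3357, P 2914, Li 11815, K 4420.
Overall IE_3 order: P < S < K < Li.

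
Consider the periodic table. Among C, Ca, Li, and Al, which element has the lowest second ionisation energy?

Ca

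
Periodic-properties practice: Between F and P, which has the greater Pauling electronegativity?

F

F is in period 2, group 17; P is in period 3, group 15.
EN rises left→right (higher Z_eff, smaller atoms) and falls top→bottom (larger, more shielded atoms).
Neither a single period nor a single group — weigh both effects.
F > P: both effects reinforce here, so F is clearly the higher of the two.
Approximate values (Pauling): F 3.98, P 2.19.
So F has the greater Pauling electronegativity (F > P).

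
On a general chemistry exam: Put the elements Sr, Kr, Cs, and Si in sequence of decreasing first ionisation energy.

Kr > Si > Sr > Cs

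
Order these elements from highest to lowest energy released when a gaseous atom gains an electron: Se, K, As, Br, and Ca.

Br > Se > As > K > Ca

K is in period 4, group 1; Ca is in period 4, group 2; As is in period 4, group 15; Se is in period 4, group 16; Br is in period 4, group 17.
Adding an electron releases more energy for atoms nearer the top right (short of the noble gases).
All lie in period 4; the across-period trend (electron affinity increases left to right) applies, with the exception below.
Note the exception: K has a higher electron affinity than Ca, contrary to the simple trend — adding an electron to Ca (ns²) has to open a new, higher-energy np subshell, which is unfavourable.
Tabulated electron affinity (kJ/mol): K 48, Ca 2, As 78, Se 195, Br 325.
So from highest to lowest: Br > Se > As > K > Ca.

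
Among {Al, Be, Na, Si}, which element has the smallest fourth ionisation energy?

Consider each +3 ion: Al³⁺ is the bare [Ne] core; Be³⁺ is already 1 electron into the core; Na³⁺ is already 2 electrons into the core; Si³⁺ still has 1 valence electron.
Core electrons are held far more tightly than valence electrons, so Na, Al and Be top the IE_4 order.
Approximate IE_4 values (kJ/mol): Al 11577, Be 21007, Na 9543, Si 4356.
Hence IE_4: Si < Na < Al < Be.

Si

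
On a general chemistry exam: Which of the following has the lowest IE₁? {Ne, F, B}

B

B is in period 2, group 13; F is in period 2, group 17; Ne is in period 2, group 18.
Removing the outermost electron gets harder across a period and easier down a group.
All lie in period 2, so first ionization energy increases left to right.
The lowest IE₁ among these belongs to B.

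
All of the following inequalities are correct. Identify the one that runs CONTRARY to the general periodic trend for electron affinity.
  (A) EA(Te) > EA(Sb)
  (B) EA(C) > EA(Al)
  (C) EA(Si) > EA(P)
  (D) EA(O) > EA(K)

The general trend: electron affinity increases across a period and decreases down a group.
(A) Te (period 5, group 16) vs Sb (period 5, group 15): the stated order agrees with the simple trend.
(B) C (period 2, group 14) vs Al (period 3, group 13): the stated order agrees with the simple trend.
(C) Si (period 3, group 14) vs P (period 3, group 15): the stated order contradicts the simple trend.
(D) O (period 2, group 16) vs K (period 4, group 1): the stated order agrees with the simple trend.
The exception is (C): adding an electron to P's half-filled 3p³ is unfavourable, so Si (3p²) has the more exothermic EA.

(C)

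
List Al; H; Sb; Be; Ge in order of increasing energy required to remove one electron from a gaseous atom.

Al < Ge < Sb < Be < H

H is in period 1, group 1; Be is in period 2, group 2; Al is in period 3, group 13; Ge is in period 4, group 14; Sb is in period 5, group 15.
Across a period the outer electron is held more tightly (higher IE₁); down a group it sits in a higher shell, more shielded, and comes off more easily.
These sit on a diagonal, where the across-period and down-group effects partly cancel.
Ge > Al: the two effects oppose for this pair; the across-period effect wins (762 vs 578 kJ/mol).
Sb > Ge: the two effects oppose for this pair; the across-period effect wins (831 vs 762 kJ/mol).
Be > Sb: period and group pull opposite ways; the down-group shift dominates (900 vs 831 kJ/mol).
H > Be: the two effects oppose for this pair; the down-group effect wins (1312 vs 900 kJ/mol).
For reference (kJ/mol): H 1312, Be 900, Al 578, Ge 762, Sb 831.
So from lowest to highest: Al < Ge < Sb < Be < H.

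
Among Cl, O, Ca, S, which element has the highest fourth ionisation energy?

O

After 3 electrons have been removed, what remains? Cl³⁺ still has 4 valence electrons; O³⁺ still has 3 valence electrons; Ca³⁺ is already 1 electron into the core; S³⁺ still has 3 valence electrons.
Usually core removal costs more than valence removal, but here the competition is close: a tightly held n=2 valence electron can cost more to remove than an n=3 core electron, so the actual values have to decide it.
Valence configurations: Cl³⁺ [Ne]3s²3p², O³⁺ [He]2s²2p¹, S³⁺ [Ne]3s²3p¹.
The numbers (kJ/mol): Cl 5159, O 7469, Ca 6491, S 4556.
Hence IE_4: S < Cl < Ca < O.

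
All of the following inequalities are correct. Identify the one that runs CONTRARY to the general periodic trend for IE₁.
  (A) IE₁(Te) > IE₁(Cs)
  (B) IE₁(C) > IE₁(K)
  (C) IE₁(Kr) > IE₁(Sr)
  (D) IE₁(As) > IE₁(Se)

(D)

The general trend: IE₁ increases across a period and decreases down a group.
(A) Te (period 5, group 16) vs Cs (period 6, group 1): the stated order agrees with the simple trend.
(B) C (period 2, group 14) vs K (period 4, group 1): the stated order agrees with the simple trend.
(C) Kr (period 4, group 18) vs Sr (period 5, group 2): the stated order agrees with the simple trend.
(D) As (period 4, group 15) vs Se (period 4, group 16): the stated order contradicts the simple trend.
The exception is (D): Se (4p⁴) ionizes more easily than half-filled As (4p³).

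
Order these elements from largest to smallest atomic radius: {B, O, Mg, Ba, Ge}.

Ba > Mg > Ge > B > O

Atomic radius shrinks across a period as nuclear charge pulls the same shell inward, and grows down a group as new shells are added.
Here both period and group differ, so the two effects have to be weighed against each other.
B > O: both are in period 2; the period trend gives B the larger value.
Ge > B: period and group pull opposite ways; the down-group shift dominates (121 vs 85 pm).
Mg > Ge: the two effects oppose for this pair; the across-period effect wins (139 vs 121 pm).
Ba > Mg: they share group 2; the group trend gives Ba the larger value.
Approximate values (pm): B 85, O 63, Mg 139, Ge 121, Ba 196.
So from largest to smallest: Ba > Mg > Ge > B > O.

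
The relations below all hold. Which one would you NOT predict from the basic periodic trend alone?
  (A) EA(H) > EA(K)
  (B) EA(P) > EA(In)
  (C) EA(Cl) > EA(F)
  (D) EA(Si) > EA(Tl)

(C)

The general trend: electron affinity increases across a period and decreases down a group.
(A) H (period 1, group 1) vs K (period 4, group 1): the stated order agrees with the simple trend.
(B) P (period 3, group 15) vs In (period 5, group 13): the stated order agrees with the simple trend.
(C) Cl (period 3, group 17) vs F (period 2, group 17): the stated order contradicts the simple trend.
(D) Si (period 3, group 14) vs Tl (period 6, group 13): the stated order agrees with the simple trend.
The exception is (C): F's small 2p subshell makes the incoming electron feel strong e⁻–e⁻ repulsion, so Cl actually releases more energy on gaining an electron.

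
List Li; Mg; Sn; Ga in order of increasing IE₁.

Li, Ga, Sn, Mg

Li is in period 2, group 1; Mg is in period 3, group 2; Ga is in period 4, group 13; Sn is in period 5, group 14.
IE₁ increases left→right with effective nuclear charge and decreases top→bottom as the valence shell moves farther out.
A diagonal step moves right (one effect) and down (the opposite effect) at once.
Ga > Li: the two effects oppose for this pair; the across-period effect wins (579 vs 520 kJ/mol).
Sn > Ga: period and group pull opposite ways; the across-period shift dominates (709 vs 579 kJ/mol).
Mg > Sn: the two effects oppose for this pair; the down-group effect wins (738 vs 709 kJ/mol).
Tabulated first ionization energy (kJ/mol): Li 520, Mg 738, Ga 579, Sn 709.
So from lowest to highest: Li < Ga < Sn < Mg.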